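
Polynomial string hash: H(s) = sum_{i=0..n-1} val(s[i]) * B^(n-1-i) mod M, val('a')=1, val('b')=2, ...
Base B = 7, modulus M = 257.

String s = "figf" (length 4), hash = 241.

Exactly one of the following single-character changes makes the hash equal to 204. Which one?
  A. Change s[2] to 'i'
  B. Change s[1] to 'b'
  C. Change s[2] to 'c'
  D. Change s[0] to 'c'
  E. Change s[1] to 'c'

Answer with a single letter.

Answer: E

Derivation:
Option A: s[2]='g'->'i', delta=(9-7)*7^1 mod 257 = 14, hash=241+14 mod 257 = 255
Option B: s[1]='i'->'b', delta=(2-9)*7^2 mod 257 = 171, hash=241+171 mod 257 = 155
Option C: s[2]='g'->'c', delta=(3-7)*7^1 mod 257 = 229, hash=241+229 mod 257 = 213
Option D: s[0]='f'->'c', delta=(3-6)*7^3 mod 257 = 256, hash=241+256 mod 257 = 240
Option E: s[1]='i'->'c', delta=(3-9)*7^2 mod 257 = 220, hash=241+220 mod 257 = 204 <-- target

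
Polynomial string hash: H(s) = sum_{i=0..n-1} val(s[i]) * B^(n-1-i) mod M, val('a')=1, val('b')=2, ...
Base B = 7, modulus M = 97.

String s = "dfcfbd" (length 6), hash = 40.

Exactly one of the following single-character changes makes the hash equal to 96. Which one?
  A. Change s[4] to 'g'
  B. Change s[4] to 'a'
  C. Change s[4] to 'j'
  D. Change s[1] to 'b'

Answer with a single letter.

Option A: s[4]='b'->'g', delta=(7-2)*7^1 mod 97 = 35, hash=40+35 mod 97 = 75
Option B: s[4]='b'->'a', delta=(1-2)*7^1 mod 97 = 90, hash=40+90 mod 97 = 33
Option C: s[4]='b'->'j', delta=(10-2)*7^1 mod 97 = 56, hash=40+56 mod 97 = 96 <-- target
Option D: s[1]='f'->'b', delta=(2-6)*7^4 mod 97 = 96, hash=40+96 mod 97 = 39

Answer: C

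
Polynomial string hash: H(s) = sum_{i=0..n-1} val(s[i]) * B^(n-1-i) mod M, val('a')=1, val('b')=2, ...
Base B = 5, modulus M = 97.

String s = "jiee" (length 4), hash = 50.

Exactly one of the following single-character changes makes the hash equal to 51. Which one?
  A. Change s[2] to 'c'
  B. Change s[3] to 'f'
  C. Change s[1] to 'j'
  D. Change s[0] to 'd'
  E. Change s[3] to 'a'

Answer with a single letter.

Answer: B

Derivation:
Option A: s[2]='e'->'c', delta=(3-5)*5^1 mod 97 = 87, hash=50+87 mod 97 = 40
Option B: s[3]='e'->'f', delta=(6-5)*5^0 mod 97 = 1, hash=50+1 mod 97 = 51 <-- target
Option C: s[1]='i'->'j', delta=(10-9)*5^2 mod 97 = 25, hash=50+25 mod 97 = 75
Option D: s[0]='j'->'d', delta=(4-10)*5^3 mod 97 = 26, hash=50+26 mod 97 = 76
Option E: s[3]='e'->'a', delta=(1-5)*5^0 mod 97 = 93, hash=50+93 mod 97 = 46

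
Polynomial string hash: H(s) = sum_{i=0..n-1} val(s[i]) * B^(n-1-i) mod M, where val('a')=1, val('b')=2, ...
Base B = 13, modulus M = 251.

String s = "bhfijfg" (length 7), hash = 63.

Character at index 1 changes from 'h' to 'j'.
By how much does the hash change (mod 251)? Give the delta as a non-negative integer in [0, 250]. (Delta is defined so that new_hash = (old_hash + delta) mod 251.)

Delta formula: (val(new) - val(old)) * B^(n-1-k) mod M
  val('j') - val('h') = 10 - 8 = 2
  B^(n-1-k) = 13^5 mod 251 = 64
  Delta = 2 * 64 mod 251 = 128

Answer: 128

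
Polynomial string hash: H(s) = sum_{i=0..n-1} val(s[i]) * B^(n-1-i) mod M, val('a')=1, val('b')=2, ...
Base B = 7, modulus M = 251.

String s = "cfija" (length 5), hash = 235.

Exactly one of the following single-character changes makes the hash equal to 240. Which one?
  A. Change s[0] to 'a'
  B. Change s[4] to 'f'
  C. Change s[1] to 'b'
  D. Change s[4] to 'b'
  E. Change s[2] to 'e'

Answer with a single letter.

Answer: B

Derivation:
Option A: s[0]='c'->'a', delta=(1-3)*7^4 mod 251 = 218, hash=235+218 mod 251 = 202
Option B: s[4]='a'->'f', delta=(6-1)*7^0 mod 251 = 5, hash=235+5 mod 251 = 240 <-- target
Option C: s[1]='f'->'b', delta=(2-6)*7^3 mod 251 = 134, hash=235+134 mod 251 = 118
Option D: s[4]='a'->'b', delta=(2-1)*7^0 mod 251 = 1, hash=235+1 mod 251 = 236
Option E: s[2]='i'->'e', delta=(5-9)*7^2 mod 251 = 55, hash=235+55 mod 251 = 39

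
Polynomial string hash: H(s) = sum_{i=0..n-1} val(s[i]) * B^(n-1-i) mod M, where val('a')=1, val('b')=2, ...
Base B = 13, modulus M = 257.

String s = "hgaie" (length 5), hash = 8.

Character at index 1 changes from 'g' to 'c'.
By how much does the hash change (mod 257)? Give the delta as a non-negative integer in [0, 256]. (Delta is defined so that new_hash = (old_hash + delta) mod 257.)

Answer: 207

Derivation:
Delta formula: (val(new) - val(old)) * B^(n-1-k) mod M
  val('c') - val('g') = 3 - 7 = -4
  B^(n-1-k) = 13^3 mod 257 = 141
  Delta = -4 * 141 mod 257 = 207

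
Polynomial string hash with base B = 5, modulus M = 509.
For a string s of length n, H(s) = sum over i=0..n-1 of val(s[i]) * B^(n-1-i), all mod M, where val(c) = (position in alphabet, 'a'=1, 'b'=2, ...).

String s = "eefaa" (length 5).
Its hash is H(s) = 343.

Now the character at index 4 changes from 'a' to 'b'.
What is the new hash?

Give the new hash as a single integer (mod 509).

val('a') = 1, val('b') = 2
Position k = 4, exponent = n-1-k = 0
B^0 mod M = 5^0 mod 509 = 1
Delta = (2 - 1) * 1 mod 509 = 1
New hash = (343 + 1) mod 509 = 344

Answer: 344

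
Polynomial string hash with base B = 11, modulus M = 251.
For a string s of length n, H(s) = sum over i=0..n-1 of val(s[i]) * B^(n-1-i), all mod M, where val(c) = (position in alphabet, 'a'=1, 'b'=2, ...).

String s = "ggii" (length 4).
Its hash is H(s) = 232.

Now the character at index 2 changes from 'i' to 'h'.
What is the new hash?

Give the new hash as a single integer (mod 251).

Answer: 221

Derivation:
val('i') = 9, val('h') = 8
Position k = 2, exponent = n-1-k = 1
B^1 mod M = 11^1 mod 251 = 11
Delta = (8 - 9) * 11 mod 251 = 240
New hash = (232 + 240) mod 251 = 221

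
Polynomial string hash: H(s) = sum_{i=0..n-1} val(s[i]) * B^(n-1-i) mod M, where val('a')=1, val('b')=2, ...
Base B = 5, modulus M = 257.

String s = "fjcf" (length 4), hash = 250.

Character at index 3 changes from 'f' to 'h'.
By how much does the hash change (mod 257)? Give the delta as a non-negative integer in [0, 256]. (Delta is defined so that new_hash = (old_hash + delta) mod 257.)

Delta formula: (val(new) - val(old)) * B^(n-1-k) mod M
  val('h') - val('f') = 8 - 6 = 2
  B^(n-1-k) = 5^0 mod 257 = 1
  Delta = 2 * 1 mod 257 = 2

Answer: 2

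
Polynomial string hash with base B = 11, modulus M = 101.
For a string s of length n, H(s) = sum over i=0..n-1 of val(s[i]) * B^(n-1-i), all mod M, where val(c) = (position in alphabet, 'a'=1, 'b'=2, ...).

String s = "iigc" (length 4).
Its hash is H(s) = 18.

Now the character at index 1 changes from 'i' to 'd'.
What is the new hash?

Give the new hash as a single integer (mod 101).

Answer: 19

Derivation:
val('i') = 9, val('d') = 4
Position k = 1, exponent = n-1-k = 2
B^2 mod M = 11^2 mod 101 = 20
Delta = (4 - 9) * 20 mod 101 = 1
New hash = (18 + 1) mod 101 = 19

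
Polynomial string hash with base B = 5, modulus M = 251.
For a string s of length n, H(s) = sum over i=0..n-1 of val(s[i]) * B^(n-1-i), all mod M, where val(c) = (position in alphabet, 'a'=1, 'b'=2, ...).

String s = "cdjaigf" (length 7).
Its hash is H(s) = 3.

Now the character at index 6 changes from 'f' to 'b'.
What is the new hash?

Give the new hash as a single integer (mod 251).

val('f') = 6, val('b') = 2
Position k = 6, exponent = n-1-k = 0
B^0 mod M = 5^0 mod 251 = 1
Delta = (2 - 6) * 1 mod 251 = 247
New hash = (3 + 247) mod 251 = 250

Answer: 250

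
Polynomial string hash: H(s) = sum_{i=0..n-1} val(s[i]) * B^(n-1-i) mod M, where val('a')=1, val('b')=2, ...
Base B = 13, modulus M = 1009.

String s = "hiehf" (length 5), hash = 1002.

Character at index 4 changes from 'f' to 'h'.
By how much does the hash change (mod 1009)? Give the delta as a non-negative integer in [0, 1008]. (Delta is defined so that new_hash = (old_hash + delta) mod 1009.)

Delta formula: (val(new) - val(old)) * B^(n-1-k) mod M
  val('h') - val('f') = 8 - 6 = 2
  B^(n-1-k) = 13^0 mod 1009 = 1
  Delta = 2 * 1 mod 1009 = 2

Answer: 2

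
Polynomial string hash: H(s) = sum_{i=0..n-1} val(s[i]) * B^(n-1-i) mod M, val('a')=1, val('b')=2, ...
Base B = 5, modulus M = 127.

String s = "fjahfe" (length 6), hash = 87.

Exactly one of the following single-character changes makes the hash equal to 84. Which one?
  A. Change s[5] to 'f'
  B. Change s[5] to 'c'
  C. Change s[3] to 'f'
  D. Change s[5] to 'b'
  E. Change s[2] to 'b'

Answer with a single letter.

Option A: s[5]='e'->'f', delta=(6-5)*5^0 mod 127 = 1, hash=87+1 mod 127 = 88
Option B: s[5]='e'->'c', delta=(3-5)*5^0 mod 127 = 125, hash=87+125 mod 127 = 85
Option C: s[3]='h'->'f', delta=(6-8)*5^2 mod 127 = 77, hash=87+77 mod 127 = 37
Option D: s[5]='e'->'b', delta=(2-5)*5^0 mod 127 = 124, hash=87+124 mod 127 = 84 <-- target
Option E: s[2]='a'->'b', delta=(2-1)*5^3 mod 127 = 125, hash=87+125 mod 127 = 85

Answer: D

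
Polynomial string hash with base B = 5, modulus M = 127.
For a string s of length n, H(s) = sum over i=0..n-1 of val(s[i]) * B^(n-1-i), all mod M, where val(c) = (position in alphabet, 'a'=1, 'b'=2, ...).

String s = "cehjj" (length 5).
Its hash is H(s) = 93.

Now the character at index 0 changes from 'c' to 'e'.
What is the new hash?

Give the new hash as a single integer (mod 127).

Answer: 73

Derivation:
val('c') = 3, val('e') = 5
Position k = 0, exponent = n-1-k = 4
B^4 mod M = 5^4 mod 127 = 117
Delta = (5 - 3) * 117 mod 127 = 107
New hash = (93 + 107) mod 127 = 73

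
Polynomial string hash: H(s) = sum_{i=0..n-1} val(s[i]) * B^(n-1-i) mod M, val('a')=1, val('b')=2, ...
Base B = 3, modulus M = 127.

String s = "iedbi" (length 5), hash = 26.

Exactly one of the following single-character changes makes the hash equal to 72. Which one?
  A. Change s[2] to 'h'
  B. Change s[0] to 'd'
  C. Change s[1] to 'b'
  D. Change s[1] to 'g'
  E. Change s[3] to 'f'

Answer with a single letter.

Answer: C

Derivation:
Option A: s[2]='d'->'h', delta=(8-4)*3^2 mod 127 = 36, hash=26+36 mod 127 = 62
Option B: s[0]='i'->'d', delta=(4-9)*3^4 mod 127 = 103, hash=26+103 mod 127 = 2
Option C: s[1]='e'->'b', delta=(2-5)*3^3 mod 127 = 46, hash=26+46 mod 127 = 72 <-- target
Option D: s[1]='e'->'g', delta=(7-5)*3^3 mod 127 = 54, hash=26+54 mod 127 = 80
Option E: s[3]='b'->'f', delta=(6-2)*3^1 mod 127 = 12, hash=26+12 mod 127 = 38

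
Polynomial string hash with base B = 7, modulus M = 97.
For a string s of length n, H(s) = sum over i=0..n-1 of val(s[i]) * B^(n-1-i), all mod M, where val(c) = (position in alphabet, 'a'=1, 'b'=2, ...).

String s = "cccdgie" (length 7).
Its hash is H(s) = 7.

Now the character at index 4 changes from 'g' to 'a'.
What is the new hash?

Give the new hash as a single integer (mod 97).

Answer: 4

Derivation:
val('g') = 7, val('a') = 1
Position k = 4, exponent = n-1-k = 2
B^2 mod M = 7^2 mod 97 = 49
Delta = (1 - 7) * 49 mod 97 = 94
New hash = (7 + 94) mod 97 = 4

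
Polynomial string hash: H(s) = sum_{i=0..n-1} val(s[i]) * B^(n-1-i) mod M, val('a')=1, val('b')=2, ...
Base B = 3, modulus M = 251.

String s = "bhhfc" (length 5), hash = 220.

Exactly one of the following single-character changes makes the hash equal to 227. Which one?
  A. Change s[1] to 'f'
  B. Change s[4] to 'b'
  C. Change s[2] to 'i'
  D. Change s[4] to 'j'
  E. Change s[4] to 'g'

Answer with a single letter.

Option A: s[1]='h'->'f', delta=(6-8)*3^3 mod 251 = 197, hash=220+197 mod 251 = 166
Option B: s[4]='c'->'b', delta=(2-3)*3^0 mod 251 = 250, hash=220+250 mod 251 = 219
Option C: s[2]='h'->'i', delta=(9-8)*3^2 mod 251 = 9, hash=220+9 mod 251 = 229
Option D: s[4]='c'->'j', delta=(10-3)*3^0 mod 251 = 7, hash=220+7 mod 251 = 227 <-- target
Option E: s[4]='c'->'g', delta=(7-3)*3^0 mod 251 = 4, hash=220+4 mod 251 = 224

Answer: D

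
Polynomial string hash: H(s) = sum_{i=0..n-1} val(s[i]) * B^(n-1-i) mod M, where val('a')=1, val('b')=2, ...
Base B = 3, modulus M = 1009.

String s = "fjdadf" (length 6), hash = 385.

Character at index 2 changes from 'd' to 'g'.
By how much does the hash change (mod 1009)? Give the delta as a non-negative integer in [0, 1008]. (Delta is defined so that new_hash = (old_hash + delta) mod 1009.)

Delta formula: (val(new) - val(old)) * B^(n-1-k) mod M
  val('g') - val('d') = 7 - 4 = 3
  B^(n-1-k) = 3^3 mod 1009 = 27
  Delta = 3 * 27 mod 1009 = 81

Answer: 81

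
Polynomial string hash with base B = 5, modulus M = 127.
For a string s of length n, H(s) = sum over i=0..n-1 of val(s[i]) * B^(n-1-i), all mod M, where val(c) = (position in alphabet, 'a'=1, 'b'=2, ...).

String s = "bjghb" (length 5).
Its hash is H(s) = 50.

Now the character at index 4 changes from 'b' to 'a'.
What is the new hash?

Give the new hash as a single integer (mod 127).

val('b') = 2, val('a') = 1
Position k = 4, exponent = n-1-k = 0
B^0 mod M = 5^0 mod 127 = 1
Delta = (1 - 2) * 1 mod 127 = 126
New hash = (50 + 126) mod 127 = 49

Answer: 49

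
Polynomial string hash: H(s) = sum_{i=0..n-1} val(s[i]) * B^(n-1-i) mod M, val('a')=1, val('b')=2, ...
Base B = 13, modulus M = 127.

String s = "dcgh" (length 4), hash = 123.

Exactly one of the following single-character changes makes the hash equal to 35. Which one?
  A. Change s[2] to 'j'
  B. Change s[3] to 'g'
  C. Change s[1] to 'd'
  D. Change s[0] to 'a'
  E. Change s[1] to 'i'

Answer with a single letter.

Option A: s[2]='g'->'j', delta=(10-7)*13^1 mod 127 = 39, hash=123+39 mod 127 = 35 <-- target
Option B: s[3]='h'->'g', delta=(7-8)*13^0 mod 127 = 126, hash=123+126 mod 127 = 122
Option C: s[1]='c'->'d', delta=(4-3)*13^2 mod 127 = 42, hash=123+42 mod 127 = 38
Option D: s[0]='d'->'a', delta=(1-4)*13^3 mod 127 = 13, hash=123+13 mod 127 = 9
Option E: s[1]='c'->'i', delta=(9-3)*13^2 mod 127 = 125, hash=123+125 mod 127 = 121

Answer: A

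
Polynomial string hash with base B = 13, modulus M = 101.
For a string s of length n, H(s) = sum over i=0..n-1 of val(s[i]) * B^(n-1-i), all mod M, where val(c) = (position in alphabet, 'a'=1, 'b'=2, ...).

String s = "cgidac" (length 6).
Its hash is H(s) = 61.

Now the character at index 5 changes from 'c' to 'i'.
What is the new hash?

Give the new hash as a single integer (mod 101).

Answer: 67

Derivation:
val('c') = 3, val('i') = 9
Position k = 5, exponent = n-1-k = 0
B^0 mod M = 13^0 mod 101 = 1
Delta = (9 - 3) * 1 mod 101 = 6
New hash = (61 + 6) mod 101 = 67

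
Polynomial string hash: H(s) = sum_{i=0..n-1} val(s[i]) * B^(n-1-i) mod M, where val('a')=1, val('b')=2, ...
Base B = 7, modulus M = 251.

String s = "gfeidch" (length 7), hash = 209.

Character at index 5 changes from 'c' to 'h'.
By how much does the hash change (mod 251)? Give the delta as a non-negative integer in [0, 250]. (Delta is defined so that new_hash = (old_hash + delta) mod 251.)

Answer: 35

Derivation:
Delta formula: (val(new) - val(old)) * B^(n-1-k) mod M
  val('h') - val('c') = 8 - 3 = 5
  B^(n-1-k) = 7^1 mod 251 = 7
  Delta = 5 * 7 mod 251 = 35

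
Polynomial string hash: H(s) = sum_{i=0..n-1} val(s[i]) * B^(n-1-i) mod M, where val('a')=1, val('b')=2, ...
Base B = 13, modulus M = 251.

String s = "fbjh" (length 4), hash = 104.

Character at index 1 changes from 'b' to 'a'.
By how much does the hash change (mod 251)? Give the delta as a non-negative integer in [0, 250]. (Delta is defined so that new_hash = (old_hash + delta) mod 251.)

Answer: 82

Derivation:
Delta formula: (val(new) - val(old)) * B^(n-1-k) mod M
  val('a') - val('b') = 1 - 2 = -1
  B^(n-1-k) = 13^2 mod 251 = 169
  Delta = -1 * 169 mod 251 = 82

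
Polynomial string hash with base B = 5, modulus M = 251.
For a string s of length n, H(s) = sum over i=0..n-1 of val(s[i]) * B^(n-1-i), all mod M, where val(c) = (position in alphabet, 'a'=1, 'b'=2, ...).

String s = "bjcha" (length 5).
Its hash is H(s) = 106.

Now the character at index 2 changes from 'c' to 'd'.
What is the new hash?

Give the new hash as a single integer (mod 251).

Answer: 131

Derivation:
val('c') = 3, val('d') = 4
Position k = 2, exponent = n-1-k = 2
B^2 mod M = 5^2 mod 251 = 25
Delta = (4 - 3) * 25 mod 251 = 25
New hash = (106 + 25) mod 251 = 131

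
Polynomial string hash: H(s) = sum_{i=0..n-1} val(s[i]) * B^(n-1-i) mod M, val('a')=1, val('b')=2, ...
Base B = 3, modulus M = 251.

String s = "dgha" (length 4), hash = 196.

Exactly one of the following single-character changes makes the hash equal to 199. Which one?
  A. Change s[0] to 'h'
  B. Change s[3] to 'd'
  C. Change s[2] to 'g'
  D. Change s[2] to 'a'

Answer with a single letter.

Option A: s[0]='d'->'h', delta=(8-4)*3^3 mod 251 = 108, hash=196+108 mod 251 = 53
Option B: s[3]='a'->'d', delta=(4-1)*3^0 mod 251 = 3, hash=196+3 mod 251 = 199 <-- target
Option C: s[2]='h'->'g', delta=(7-8)*3^1 mod 251 = 248, hash=196+248 mod 251 = 193
Option D: s[2]='h'->'a', delta=(1-8)*3^1 mod 251 = 230, hash=196+230 mod 251 = 175

Answer: B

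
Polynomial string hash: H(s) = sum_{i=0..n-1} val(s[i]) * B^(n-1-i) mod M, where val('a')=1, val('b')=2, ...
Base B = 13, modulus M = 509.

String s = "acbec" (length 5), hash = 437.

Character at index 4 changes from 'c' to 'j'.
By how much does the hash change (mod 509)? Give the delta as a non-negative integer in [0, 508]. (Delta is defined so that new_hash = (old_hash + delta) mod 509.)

Answer: 7

Derivation:
Delta formula: (val(new) - val(old)) * B^(n-1-k) mod M
  val('j') - val('c') = 10 - 3 = 7
  B^(n-1-k) = 13^0 mod 509 = 1
  Delta = 7 * 1 mod 509 = 7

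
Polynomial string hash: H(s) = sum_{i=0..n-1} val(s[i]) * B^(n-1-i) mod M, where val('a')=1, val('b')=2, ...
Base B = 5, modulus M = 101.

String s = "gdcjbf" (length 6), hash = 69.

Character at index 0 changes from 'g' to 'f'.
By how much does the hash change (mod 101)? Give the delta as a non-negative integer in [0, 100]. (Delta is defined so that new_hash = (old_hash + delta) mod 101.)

Delta formula: (val(new) - val(old)) * B^(n-1-k) mod M
  val('f') - val('g') = 6 - 7 = -1
  B^(n-1-k) = 5^5 mod 101 = 95
  Delta = -1 * 95 mod 101 = 6

Answer: 6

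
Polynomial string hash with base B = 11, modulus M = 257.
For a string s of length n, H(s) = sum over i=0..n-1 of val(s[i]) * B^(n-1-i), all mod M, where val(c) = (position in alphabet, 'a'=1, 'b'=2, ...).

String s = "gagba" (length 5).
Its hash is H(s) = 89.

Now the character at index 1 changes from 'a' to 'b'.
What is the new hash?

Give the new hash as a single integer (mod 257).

Answer: 135

Derivation:
val('a') = 1, val('b') = 2
Position k = 1, exponent = n-1-k = 3
B^3 mod M = 11^3 mod 257 = 46
Delta = (2 - 1) * 46 mod 257 = 46
New hash = (89 + 46) mod 257 = 135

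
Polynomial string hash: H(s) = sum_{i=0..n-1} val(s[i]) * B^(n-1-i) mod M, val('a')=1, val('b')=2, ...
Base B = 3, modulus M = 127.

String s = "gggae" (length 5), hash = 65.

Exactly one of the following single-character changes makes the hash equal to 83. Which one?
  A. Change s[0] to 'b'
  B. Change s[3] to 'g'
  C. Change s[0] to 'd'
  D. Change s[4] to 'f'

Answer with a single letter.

Option A: s[0]='g'->'b', delta=(2-7)*3^4 mod 127 = 103, hash=65+103 mod 127 = 41
Option B: s[3]='a'->'g', delta=(7-1)*3^1 mod 127 = 18, hash=65+18 mod 127 = 83 <-- target
Option C: s[0]='g'->'d', delta=(4-7)*3^4 mod 127 = 11, hash=65+11 mod 127 = 76
Option D: s[4]='e'->'f', delta=(6-5)*3^0 mod 127 = 1, hash=65+1 mod 127 = 66

Answer: B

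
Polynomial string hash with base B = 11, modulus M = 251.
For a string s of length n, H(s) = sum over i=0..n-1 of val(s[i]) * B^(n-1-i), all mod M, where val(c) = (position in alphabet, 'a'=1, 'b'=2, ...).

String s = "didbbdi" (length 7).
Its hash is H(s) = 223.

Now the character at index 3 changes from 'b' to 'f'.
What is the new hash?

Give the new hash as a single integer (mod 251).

val('b') = 2, val('f') = 6
Position k = 3, exponent = n-1-k = 3
B^3 mod M = 11^3 mod 251 = 76
Delta = (6 - 2) * 76 mod 251 = 53
New hash = (223 + 53) mod 251 = 25

Answer: 25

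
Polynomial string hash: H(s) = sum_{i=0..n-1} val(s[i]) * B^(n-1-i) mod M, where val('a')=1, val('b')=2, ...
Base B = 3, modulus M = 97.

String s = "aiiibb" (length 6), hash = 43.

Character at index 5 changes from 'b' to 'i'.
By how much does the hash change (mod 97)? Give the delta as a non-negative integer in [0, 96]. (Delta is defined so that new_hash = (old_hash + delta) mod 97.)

Answer: 7

Derivation:
Delta formula: (val(new) - val(old)) * B^(n-1-k) mod M
  val('i') - val('b') = 9 - 2 = 7
  B^(n-1-k) = 3^0 mod 97 = 1
  Delta = 7 * 1 mod 97 = 7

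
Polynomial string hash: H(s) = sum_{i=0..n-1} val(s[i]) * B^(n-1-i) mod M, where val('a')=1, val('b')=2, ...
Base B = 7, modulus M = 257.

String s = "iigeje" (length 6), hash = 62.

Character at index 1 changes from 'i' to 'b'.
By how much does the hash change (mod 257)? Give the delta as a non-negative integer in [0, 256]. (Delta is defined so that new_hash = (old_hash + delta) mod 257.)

Answer: 155

Derivation:
Delta formula: (val(new) - val(old)) * B^(n-1-k) mod M
  val('b') - val('i') = 2 - 9 = -7
  B^(n-1-k) = 7^4 mod 257 = 88
  Delta = -7 * 88 mod 257 = 155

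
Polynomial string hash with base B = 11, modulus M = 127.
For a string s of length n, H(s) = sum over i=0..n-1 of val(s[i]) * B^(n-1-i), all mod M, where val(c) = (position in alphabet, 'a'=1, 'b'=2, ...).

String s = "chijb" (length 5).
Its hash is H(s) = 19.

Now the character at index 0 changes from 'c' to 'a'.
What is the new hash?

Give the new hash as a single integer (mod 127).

val('c') = 3, val('a') = 1
Position k = 0, exponent = n-1-k = 4
B^4 mod M = 11^4 mod 127 = 36
Delta = (1 - 3) * 36 mod 127 = 55
New hash = (19 + 55) mod 127 = 74

Answer: 74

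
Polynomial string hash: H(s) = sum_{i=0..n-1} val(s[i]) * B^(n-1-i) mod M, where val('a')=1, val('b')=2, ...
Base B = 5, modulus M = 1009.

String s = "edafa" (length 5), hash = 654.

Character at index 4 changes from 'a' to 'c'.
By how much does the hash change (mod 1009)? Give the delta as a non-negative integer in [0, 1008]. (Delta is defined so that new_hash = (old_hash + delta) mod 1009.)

Delta formula: (val(new) - val(old)) * B^(n-1-k) mod M
  val('c') - val('a') = 3 - 1 = 2
  B^(n-1-k) = 5^0 mod 1009 = 1
  Delta = 2 * 1 mod 1009 = 2

Answer: 2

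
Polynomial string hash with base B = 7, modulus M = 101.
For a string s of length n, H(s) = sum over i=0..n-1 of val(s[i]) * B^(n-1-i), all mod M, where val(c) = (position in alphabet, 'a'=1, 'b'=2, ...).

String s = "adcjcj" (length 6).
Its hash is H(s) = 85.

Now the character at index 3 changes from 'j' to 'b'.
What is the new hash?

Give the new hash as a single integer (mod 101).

val('j') = 10, val('b') = 2
Position k = 3, exponent = n-1-k = 2
B^2 mod M = 7^2 mod 101 = 49
Delta = (2 - 10) * 49 mod 101 = 12
New hash = (85 + 12) mod 101 = 97

Answer: 97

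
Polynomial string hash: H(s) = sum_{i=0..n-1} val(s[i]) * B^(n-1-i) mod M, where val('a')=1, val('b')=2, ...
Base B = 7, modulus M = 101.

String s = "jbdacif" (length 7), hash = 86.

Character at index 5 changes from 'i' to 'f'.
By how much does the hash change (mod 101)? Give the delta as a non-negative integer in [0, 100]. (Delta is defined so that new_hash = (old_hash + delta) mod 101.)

Answer: 80

Derivation:
Delta formula: (val(new) - val(old)) * B^(n-1-k) mod M
  val('f') - val('i') = 6 - 9 = -3
  B^(n-1-k) = 7^1 mod 101 = 7
  Delta = -3 * 7 mod 101 = 80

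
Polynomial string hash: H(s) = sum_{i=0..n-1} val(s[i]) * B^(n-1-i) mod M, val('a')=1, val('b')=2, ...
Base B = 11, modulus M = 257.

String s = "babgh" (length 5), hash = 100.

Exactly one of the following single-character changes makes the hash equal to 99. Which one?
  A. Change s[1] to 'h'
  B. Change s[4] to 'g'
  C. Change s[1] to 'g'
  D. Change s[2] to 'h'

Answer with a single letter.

Option A: s[1]='a'->'h', delta=(8-1)*11^3 mod 257 = 65, hash=100+65 mod 257 = 165
Option B: s[4]='h'->'g', delta=(7-8)*11^0 mod 257 = 256, hash=100+256 mod 257 = 99 <-- target
Option C: s[1]='a'->'g', delta=(7-1)*11^3 mod 257 = 19, hash=100+19 mod 257 = 119
Option D: s[2]='b'->'h', delta=(8-2)*11^2 mod 257 = 212, hash=100+212 mod 257 = 55

Answer: B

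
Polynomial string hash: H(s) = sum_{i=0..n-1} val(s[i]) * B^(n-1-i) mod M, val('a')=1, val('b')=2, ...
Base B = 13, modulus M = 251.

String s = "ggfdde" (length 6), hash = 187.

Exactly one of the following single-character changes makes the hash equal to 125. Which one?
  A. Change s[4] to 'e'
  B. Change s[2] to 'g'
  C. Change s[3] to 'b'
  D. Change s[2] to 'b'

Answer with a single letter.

Answer: B

Derivation:
Option A: s[4]='d'->'e', delta=(5-4)*13^1 mod 251 = 13, hash=187+13 mod 251 = 200
Option B: s[2]='f'->'g', delta=(7-6)*13^3 mod 251 = 189, hash=187+189 mod 251 = 125 <-- target
Option C: s[3]='d'->'b', delta=(2-4)*13^2 mod 251 = 164, hash=187+164 mod 251 = 100
Option D: s[2]='f'->'b', delta=(2-6)*13^3 mod 251 = 248, hash=187+248 mod 251 = 184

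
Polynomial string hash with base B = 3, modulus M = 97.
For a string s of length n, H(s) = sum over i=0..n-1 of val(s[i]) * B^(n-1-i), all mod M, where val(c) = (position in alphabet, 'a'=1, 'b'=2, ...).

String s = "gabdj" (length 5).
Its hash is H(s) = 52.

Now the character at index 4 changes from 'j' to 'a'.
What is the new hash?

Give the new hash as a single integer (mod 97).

Answer: 43

Derivation:
val('j') = 10, val('a') = 1
Position k = 4, exponent = n-1-k = 0
B^0 mod M = 3^0 mod 97 = 1
Delta = (1 - 10) * 1 mod 97 = 88
New hash = (52 + 88) mod 97 = 43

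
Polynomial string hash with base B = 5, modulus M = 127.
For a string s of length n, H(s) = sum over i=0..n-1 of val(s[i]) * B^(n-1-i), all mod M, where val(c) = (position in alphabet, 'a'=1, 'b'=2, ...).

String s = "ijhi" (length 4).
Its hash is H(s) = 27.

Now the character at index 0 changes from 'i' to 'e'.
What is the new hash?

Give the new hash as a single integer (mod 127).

Answer: 35

Derivation:
val('i') = 9, val('e') = 5
Position k = 0, exponent = n-1-k = 3
B^3 mod M = 5^3 mod 127 = 125
Delta = (5 - 9) * 125 mod 127 = 8
New hash = (27 + 8) mod 127 = 35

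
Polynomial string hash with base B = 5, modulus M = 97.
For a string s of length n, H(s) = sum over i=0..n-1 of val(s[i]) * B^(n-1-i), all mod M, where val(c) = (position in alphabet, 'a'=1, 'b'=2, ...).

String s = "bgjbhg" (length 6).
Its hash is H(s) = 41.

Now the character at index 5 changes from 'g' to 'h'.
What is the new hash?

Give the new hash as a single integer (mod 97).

val('g') = 7, val('h') = 8
Position k = 5, exponent = n-1-k = 0
B^0 mod M = 5^0 mod 97 = 1
Delta = (8 - 7) * 1 mod 97 = 1
New hash = (41 + 1) mod 97 = 42

Answer: 42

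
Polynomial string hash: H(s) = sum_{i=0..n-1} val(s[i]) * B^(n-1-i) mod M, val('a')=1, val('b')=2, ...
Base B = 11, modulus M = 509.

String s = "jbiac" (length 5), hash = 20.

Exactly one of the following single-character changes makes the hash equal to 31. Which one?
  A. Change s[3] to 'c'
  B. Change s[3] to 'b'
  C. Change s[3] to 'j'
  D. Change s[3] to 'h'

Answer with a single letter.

Answer: B

Derivation:
Option A: s[3]='a'->'c', delta=(3-1)*11^1 mod 509 = 22, hash=20+22 mod 509 = 42
Option B: s[3]='a'->'b', delta=(2-1)*11^1 mod 509 = 11, hash=20+11 mod 509 = 31 <-- target
Option C: s[3]='a'->'j', delta=(10-1)*11^1 mod 509 = 99, hash=20+99 mod 509 = 119
Option D: s[3]='a'->'h', delta=(8-1)*11^1 mod 509 = 77, hash=20+77 mod 509 = 97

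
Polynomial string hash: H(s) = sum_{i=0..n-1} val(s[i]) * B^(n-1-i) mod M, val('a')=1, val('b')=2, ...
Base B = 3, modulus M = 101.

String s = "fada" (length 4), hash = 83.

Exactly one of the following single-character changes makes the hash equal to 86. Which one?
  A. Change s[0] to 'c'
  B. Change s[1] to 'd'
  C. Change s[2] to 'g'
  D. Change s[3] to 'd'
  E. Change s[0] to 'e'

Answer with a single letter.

Answer: D

Derivation:
Option A: s[0]='f'->'c', delta=(3-6)*3^3 mod 101 = 20, hash=83+20 mod 101 = 2
Option B: s[1]='a'->'d', delta=(4-1)*3^2 mod 101 = 27, hash=83+27 mod 101 = 9
Option C: s[2]='d'->'g', delta=(7-4)*3^1 mod 101 = 9, hash=83+9 mod 101 = 92
Option D: s[3]='a'->'d', delta=(4-1)*3^0 mod 101 = 3, hash=83+3 mod 101 = 86 <-- target
Option E: s[0]='f'->'e', delta=(5-6)*3^3 mod 101 = 74, hash=83+74 mod 101 = 56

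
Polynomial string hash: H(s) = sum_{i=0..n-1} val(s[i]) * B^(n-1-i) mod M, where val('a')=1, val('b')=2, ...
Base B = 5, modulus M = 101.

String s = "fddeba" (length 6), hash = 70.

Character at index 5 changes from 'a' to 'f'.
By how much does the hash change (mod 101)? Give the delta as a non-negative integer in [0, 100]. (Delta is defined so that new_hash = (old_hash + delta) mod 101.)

Answer: 5

Derivation:
Delta formula: (val(new) - val(old)) * B^(n-1-k) mod M
  val('f') - val('a') = 6 - 1 = 5
  B^(n-1-k) = 5^0 mod 101 = 1
  Delta = 5 * 1 mod 101 = 5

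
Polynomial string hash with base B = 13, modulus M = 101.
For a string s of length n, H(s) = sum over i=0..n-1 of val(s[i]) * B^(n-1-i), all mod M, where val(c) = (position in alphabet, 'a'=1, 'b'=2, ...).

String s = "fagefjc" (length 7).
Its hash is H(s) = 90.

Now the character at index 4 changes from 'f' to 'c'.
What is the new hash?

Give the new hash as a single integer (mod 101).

Answer: 88

Derivation:
val('f') = 6, val('c') = 3
Position k = 4, exponent = n-1-k = 2
B^2 mod M = 13^2 mod 101 = 68
Delta = (3 - 6) * 68 mod 101 = 99
New hash = (90 + 99) mod 101 = 88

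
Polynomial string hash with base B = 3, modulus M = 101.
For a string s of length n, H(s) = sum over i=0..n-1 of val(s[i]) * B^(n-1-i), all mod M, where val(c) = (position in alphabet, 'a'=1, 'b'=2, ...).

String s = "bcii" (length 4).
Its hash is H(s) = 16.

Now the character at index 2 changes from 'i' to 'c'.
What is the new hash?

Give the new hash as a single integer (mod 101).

val('i') = 9, val('c') = 3
Position k = 2, exponent = n-1-k = 1
B^1 mod M = 3^1 mod 101 = 3
Delta = (3 - 9) * 3 mod 101 = 83
New hash = (16 + 83) mod 101 = 99

Answer: 99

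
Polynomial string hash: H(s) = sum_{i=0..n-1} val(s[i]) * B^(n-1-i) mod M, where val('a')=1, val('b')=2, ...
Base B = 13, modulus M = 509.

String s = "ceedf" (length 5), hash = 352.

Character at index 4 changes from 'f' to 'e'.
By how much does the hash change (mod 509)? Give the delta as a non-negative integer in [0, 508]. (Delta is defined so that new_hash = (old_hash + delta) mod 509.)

Answer: 508

Derivation:
Delta formula: (val(new) - val(old)) * B^(n-1-k) mod M
  val('e') - val('f') = 5 - 6 = -1
  B^(n-1-k) = 13^0 mod 509 = 1
  Delta = -1 * 1 mod 509 = 508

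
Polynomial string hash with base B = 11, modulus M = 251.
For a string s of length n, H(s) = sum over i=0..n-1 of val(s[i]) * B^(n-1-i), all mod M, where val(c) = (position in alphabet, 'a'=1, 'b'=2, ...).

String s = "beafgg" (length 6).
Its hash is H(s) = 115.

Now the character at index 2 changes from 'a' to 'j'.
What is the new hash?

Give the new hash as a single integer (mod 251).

val('a') = 1, val('j') = 10
Position k = 2, exponent = n-1-k = 3
B^3 mod M = 11^3 mod 251 = 76
Delta = (10 - 1) * 76 mod 251 = 182
New hash = (115 + 182) mod 251 = 46

Answer: 46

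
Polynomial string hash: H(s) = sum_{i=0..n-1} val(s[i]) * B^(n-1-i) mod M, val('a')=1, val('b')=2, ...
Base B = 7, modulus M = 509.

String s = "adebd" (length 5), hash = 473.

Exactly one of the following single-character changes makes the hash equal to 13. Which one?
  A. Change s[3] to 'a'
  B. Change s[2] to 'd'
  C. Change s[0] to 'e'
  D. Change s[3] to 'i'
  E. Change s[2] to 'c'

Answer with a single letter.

Answer: D

Derivation:
Option A: s[3]='b'->'a', delta=(1-2)*7^1 mod 509 = 502, hash=473+502 mod 509 = 466
Option B: s[2]='e'->'d', delta=(4-5)*7^2 mod 509 = 460, hash=473+460 mod 509 = 424
Option C: s[0]='a'->'e', delta=(5-1)*7^4 mod 509 = 442, hash=473+442 mod 509 = 406
Option D: s[3]='b'->'i', delta=(9-2)*7^1 mod 509 = 49, hash=473+49 mod 509 = 13 <-- target
Option E: s[2]='e'->'c', delta=(3-5)*7^2 mod 509 = 411, hash=473+411 mod 509 = 375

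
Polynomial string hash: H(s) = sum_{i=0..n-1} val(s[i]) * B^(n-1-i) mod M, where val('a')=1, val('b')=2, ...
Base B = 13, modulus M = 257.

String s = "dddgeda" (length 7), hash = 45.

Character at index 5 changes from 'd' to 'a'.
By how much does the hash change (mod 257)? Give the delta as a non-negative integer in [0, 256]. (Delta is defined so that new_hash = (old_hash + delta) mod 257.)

Answer: 218

Derivation:
Delta formula: (val(new) - val(old)) * B^(n-1-k) mod M
  val('a') - val('d') = 1 - 4 = -3
  B^(n-1-k) = 13^1 mod 257 = 13
  Delta = -3 * 13 mod 257 = 218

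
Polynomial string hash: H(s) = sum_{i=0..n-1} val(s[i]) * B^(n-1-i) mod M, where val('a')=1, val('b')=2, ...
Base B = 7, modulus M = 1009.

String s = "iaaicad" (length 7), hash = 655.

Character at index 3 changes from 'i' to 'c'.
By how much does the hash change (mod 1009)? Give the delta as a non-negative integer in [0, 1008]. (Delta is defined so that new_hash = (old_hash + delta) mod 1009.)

Answer: 969

Derivation:
Delta formula: (val(new) - val(old)) * B^(n-1-k) mod M
  val('c') - val('i') = 3 - 9 = -6
  B^(n-1-k) = 7^3 mod 1009 = 343
  Delta = -6 * 343 mod 1009 = 969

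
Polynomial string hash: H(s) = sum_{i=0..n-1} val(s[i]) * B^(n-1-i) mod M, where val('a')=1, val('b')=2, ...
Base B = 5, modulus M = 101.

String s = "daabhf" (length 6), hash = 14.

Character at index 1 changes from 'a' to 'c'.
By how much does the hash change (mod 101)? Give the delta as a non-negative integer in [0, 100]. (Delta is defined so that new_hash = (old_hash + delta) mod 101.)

Delta formula: (val(new) - val(old)) * B^(n-1-k) mod M
  val('c') - val('a') = 3 - 1 = 2
  B^(n-1-k) = 5^4 mod 101 = 19
  Delta = 2 * 19 mod 101 = 38

Answer: 38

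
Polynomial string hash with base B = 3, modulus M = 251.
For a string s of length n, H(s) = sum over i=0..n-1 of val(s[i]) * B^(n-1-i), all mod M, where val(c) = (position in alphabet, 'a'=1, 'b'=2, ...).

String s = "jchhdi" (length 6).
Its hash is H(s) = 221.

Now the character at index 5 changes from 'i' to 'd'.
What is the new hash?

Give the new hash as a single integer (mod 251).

val('i') = 9, val('d') = 4
Position k = 5, exponent = n-1-k = 0
B^0 mod M = 3^0 mod 251 = 1
Delta = (4 - 9) * 1 mod 251 = 246
New hash = (221 + 246) mod 251 = 216

Answer: 216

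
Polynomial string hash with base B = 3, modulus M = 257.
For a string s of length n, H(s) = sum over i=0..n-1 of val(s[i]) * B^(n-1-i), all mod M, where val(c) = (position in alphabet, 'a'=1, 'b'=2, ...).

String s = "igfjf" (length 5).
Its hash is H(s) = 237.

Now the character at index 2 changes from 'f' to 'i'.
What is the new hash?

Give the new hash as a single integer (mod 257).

val('f') = 6, val('i') = 9
Position k = 2, exponent = n-1-k = 2
B^2 mod M = 3^2 mod 257 = 9
Delta = (9 - 6) * 9 mod 257 = 27
New hash = (237 + 27) mod 257 = 7

Answer: 7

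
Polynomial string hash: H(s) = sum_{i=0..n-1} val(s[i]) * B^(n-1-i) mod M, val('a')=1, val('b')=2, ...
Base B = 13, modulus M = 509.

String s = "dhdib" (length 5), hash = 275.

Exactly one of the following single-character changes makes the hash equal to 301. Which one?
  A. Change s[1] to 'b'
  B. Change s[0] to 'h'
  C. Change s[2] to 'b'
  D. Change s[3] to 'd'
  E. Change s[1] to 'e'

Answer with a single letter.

Answer: E

Derivation:
Option A: s[1]='h'->'b', delta=(2-8)*13^3 mod 509 = 52, hash=275+52 mod 509 = 327
Option B: s[0]='d'->'h', delta=(8-4)*13^4 mod 509 = 228, hash=275+228 mod 509 = 503
Option C: s[2]='d'->'b', delta=(2-4)*13^2 mod 509 = 171, hash=275+171 mod 509 = 446
Option D: s[3]='i'->'d', delta=(4-9)*13^1 mod 509 = 444, hash=275+444 mod 509 = 210
Option E: s[1]='h'->'e', delta=(5-8)*13^3 mod 509 = 26, hash=275+26 mod 509 = 301 <-- target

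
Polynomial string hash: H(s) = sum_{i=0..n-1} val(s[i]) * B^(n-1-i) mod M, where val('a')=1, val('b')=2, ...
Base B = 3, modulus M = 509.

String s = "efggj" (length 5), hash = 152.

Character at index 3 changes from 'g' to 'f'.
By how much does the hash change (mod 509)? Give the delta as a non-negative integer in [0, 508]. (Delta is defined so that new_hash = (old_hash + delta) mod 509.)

Delta formula: (val(new) - val(old)) * B^(n-1-k) mod M
  val('f') - val('g') = 6 - 7 = -1
  B^(n-1-k) = 3^1 mod 509 = 3
  Delta = -1 * 3 mod 509 = 506

Answer: 506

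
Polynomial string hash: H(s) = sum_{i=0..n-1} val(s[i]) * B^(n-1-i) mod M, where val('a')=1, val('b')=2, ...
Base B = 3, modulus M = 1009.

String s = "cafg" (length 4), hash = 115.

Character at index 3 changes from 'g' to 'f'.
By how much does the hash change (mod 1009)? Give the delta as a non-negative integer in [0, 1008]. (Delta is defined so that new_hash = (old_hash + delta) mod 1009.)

Answer: 1008

Derivation:
Delta formula: (val(new) - val(old)) * B^(n-1-k) mod M
  val('f') - val('g') = 6 - 7 = -1
  B^(n-1-k) = 3^0 mod 1009 = 1
  Delta = -1 * 1 mod 1009 = 1008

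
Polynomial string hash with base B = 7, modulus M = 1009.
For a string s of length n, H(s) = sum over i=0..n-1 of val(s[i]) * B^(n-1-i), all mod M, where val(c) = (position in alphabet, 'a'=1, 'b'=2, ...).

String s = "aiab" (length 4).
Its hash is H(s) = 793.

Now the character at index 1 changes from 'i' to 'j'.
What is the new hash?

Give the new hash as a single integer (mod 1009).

val('i') = 9, val('j') = 10
Position k = 1, exponent = n-1-k = 2
B^2 mod M = 7^2 mod 1009 = 49
Delta = (10 - 9) * 49 mod 1009 = 49
New hash = (793 + 49) mod 1009 = 842

Answer: 842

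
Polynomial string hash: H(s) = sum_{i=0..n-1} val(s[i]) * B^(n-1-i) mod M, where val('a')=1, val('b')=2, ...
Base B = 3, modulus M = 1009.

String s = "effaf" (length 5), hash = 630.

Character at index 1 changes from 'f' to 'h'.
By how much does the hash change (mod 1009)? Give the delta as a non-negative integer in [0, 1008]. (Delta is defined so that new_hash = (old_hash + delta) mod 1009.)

Delta formula: (val(new) - val(old)) * B^(n-1-k) mod M
  val('h') - val('f') = 8 - 6 = 2
  B^(n-1-k) = 3^3 mod 1009 = 27
  Delta = 2 * 27 mod 1009 = 54

Answer: 54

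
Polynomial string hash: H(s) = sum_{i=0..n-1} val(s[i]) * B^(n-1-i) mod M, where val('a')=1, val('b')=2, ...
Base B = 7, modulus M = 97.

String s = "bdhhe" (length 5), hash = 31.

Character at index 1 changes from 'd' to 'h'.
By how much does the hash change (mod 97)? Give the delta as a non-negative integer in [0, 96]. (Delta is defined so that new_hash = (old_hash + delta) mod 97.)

Answer: 14

Derivation:
Delta formula: (val(new) - val(old)) * B^(n-1-k) mod M
  val('h') - val('d') = 8 - 4 = 4
  B^(n-1-k) = 7^3 mod 97 = 52
  Delta = 4 * 52 mod 97 = 14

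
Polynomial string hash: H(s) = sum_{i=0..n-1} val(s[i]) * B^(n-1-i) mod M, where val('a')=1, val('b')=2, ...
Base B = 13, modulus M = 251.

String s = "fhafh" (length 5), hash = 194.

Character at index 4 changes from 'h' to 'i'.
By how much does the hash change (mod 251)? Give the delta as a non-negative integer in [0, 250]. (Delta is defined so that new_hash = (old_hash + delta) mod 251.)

Delta formula: (val(new) - val(old)) * B^(n-1-k) mod M
  val('i') - val('h') = 9 - 8 = 1
  B^(n-1-k) = 13^0 mod 251 = 1
  Delta = 1 * 1 mod 251 = 1

Answer: 1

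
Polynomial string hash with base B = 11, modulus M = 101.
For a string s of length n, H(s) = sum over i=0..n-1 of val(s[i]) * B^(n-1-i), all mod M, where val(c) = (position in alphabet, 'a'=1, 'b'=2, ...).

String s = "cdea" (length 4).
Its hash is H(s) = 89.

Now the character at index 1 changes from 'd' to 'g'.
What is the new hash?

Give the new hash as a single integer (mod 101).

Answer: 48

Derivation:
val('d') = 4, val('g') = 7
Position k = 1, exponent = n-1-k = 2
B^2 mod M = 11^2 mod 101 = 20
Delta = (7 - 4) * 20 mod 101 = 60
New hash = (89 + 60) mod 101 = 48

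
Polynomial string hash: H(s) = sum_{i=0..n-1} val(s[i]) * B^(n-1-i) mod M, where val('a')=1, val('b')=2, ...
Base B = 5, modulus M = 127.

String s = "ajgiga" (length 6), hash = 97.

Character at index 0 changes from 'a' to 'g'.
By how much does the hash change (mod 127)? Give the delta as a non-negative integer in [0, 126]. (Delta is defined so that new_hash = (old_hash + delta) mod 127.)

Answer: 81

Derivation:
Delta formula: (val(new) - val(old)) * B^(n-1-k) mod M
  val('g') - val('a') = 7 - 1 = 6
  B^(n-1-k) = 5^5 mod 127 = 77
  Delta = 6 * 77 mod 127 = 81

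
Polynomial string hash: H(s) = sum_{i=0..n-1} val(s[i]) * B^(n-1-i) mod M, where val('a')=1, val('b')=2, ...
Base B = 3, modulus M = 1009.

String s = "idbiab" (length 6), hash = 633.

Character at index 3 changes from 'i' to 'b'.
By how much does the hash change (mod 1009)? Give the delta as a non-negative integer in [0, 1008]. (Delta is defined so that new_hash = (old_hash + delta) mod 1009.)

Answer: 946

Derivation:
Delta formula: (val(new) - val(old)) * B^(n-1-k) mod M
  val('b') - val('i') = 2 - 9 = -7
  B^(n-1-k) = 3^2 mod 1009 = 9
  Delta = -7 * 9 mod 1009 = 946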